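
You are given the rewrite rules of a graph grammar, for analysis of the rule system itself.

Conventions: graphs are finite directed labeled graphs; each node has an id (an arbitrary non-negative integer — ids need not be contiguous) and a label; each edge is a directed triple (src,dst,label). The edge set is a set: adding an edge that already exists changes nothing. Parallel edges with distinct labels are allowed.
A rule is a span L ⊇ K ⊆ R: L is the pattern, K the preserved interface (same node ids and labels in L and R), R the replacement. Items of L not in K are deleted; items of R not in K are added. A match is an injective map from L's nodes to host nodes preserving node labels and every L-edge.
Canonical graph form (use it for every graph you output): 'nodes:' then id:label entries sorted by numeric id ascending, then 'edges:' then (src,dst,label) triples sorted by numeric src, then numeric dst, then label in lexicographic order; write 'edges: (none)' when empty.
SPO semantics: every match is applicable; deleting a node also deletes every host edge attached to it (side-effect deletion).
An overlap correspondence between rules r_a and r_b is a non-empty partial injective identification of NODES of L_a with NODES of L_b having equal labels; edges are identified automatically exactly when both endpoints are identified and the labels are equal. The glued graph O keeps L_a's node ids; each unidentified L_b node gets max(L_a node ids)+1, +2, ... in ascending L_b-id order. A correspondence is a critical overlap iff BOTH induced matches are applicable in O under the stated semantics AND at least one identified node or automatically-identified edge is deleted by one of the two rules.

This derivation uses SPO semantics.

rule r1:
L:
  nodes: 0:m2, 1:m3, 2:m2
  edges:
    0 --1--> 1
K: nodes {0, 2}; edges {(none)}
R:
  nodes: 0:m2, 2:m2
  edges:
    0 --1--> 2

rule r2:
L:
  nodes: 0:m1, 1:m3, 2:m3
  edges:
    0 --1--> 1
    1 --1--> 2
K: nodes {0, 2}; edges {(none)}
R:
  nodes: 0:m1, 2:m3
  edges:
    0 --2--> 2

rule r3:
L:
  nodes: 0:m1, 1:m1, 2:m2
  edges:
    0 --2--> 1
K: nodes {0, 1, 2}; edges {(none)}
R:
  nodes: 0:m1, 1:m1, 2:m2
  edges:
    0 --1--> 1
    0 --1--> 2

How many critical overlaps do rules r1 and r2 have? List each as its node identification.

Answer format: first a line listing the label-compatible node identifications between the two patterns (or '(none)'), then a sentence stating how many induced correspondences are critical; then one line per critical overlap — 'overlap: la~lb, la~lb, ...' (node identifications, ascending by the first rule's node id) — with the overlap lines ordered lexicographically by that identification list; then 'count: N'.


label-compatible node identifications between L(r1) and L(r2): 1~1, 1~2
2 of the induced correspondences are critical overlaps of r1 and r2.
overlap: 1~1
overlap: 1~2
count: 2


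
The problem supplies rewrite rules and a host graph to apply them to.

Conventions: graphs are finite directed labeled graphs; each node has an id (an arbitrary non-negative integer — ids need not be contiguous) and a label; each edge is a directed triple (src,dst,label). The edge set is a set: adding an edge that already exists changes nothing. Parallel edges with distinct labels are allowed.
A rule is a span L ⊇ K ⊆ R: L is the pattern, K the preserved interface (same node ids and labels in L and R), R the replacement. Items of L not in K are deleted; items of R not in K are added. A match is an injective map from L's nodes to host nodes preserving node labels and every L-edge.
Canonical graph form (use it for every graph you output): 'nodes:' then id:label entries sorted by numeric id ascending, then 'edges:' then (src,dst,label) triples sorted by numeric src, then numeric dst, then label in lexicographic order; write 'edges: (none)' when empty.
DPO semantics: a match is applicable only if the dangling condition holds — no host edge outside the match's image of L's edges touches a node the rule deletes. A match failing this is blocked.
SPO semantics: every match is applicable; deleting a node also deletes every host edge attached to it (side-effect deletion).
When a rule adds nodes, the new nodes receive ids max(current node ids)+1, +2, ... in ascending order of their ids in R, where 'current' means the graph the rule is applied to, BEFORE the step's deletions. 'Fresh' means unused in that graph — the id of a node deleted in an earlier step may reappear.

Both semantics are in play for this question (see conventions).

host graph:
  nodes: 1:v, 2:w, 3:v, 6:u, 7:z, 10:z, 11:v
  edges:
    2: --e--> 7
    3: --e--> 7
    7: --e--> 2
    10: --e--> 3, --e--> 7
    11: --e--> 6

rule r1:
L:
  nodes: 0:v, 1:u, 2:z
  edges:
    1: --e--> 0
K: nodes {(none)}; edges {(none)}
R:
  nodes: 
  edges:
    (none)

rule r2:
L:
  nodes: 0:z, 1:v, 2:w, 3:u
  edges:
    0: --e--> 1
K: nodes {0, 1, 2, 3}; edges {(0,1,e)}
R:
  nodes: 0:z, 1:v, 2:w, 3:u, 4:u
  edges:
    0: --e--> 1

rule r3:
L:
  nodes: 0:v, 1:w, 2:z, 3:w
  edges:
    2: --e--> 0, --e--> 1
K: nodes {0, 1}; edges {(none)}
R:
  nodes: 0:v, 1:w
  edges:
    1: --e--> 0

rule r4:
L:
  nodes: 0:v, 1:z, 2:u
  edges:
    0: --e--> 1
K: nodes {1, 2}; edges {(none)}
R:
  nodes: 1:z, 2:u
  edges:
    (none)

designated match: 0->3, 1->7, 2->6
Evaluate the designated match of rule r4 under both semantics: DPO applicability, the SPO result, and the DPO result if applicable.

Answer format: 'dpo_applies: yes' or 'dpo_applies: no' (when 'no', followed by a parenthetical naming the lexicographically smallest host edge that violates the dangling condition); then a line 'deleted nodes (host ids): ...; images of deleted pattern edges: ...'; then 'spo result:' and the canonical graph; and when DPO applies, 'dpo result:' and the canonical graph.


dpo_applies: no
(the rule deletes node 3, which keeps host edge (10,3,e) outside the match image — the dangling condition fails, DPO blocks; SPO proceeds and side-deletes such edges)
deleted nodes (host ids): 3; images of deleted pattern edges: (3,7,e)
spo result:
nodes: 1:v, 2:w, 6:u, 7:z, 10:z, 11:v
edges: (2,7,e); (7,2,e); (10,7,e); (11,6,e)


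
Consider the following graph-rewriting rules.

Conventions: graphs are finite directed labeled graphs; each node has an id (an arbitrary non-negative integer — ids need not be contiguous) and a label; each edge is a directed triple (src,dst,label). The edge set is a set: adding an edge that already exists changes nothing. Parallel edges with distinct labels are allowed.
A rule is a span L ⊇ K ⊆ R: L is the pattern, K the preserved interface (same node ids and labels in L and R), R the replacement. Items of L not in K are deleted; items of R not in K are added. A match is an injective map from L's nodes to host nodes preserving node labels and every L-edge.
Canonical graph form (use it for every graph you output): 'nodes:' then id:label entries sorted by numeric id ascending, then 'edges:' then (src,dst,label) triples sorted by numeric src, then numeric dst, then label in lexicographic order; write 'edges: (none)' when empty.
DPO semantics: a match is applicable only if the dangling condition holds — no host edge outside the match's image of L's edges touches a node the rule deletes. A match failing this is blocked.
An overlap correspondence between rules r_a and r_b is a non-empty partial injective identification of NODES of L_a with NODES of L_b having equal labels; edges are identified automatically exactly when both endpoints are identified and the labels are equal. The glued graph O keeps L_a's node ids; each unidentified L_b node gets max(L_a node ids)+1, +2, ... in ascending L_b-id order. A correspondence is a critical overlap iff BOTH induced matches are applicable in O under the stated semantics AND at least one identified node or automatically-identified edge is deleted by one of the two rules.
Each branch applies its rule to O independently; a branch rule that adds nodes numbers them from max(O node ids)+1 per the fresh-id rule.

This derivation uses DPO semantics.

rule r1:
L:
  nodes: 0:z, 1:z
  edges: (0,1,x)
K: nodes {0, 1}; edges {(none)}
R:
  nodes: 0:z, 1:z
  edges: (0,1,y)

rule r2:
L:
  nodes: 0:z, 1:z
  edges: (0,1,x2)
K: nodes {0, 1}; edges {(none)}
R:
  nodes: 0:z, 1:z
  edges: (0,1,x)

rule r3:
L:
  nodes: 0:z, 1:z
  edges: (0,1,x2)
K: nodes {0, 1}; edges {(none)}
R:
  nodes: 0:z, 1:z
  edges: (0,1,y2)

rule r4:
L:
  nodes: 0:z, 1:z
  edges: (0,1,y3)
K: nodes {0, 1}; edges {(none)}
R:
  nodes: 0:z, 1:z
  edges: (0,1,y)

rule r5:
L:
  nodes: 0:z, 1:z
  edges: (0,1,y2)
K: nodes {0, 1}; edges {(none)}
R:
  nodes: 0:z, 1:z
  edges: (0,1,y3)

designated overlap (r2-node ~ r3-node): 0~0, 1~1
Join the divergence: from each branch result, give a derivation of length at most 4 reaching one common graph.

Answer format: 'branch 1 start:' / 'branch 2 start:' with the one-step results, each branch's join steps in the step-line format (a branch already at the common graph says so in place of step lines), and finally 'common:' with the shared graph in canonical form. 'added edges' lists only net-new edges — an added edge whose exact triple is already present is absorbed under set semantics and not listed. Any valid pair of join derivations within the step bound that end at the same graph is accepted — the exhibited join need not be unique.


branch 1 start:
nodes: 0:z, 1:z
edges: (0,1,x)
branch 2 start:
nodes: 0:z, 1:z
edges: (0,1,y2)
branch 1 step 1: rule r1; match: 0->0, 1->1; deleted nodes (none); deleted edges (0,1,x); added nodes (none); added edges (0,1,y); result: nodes: 0:z, 1:z edges: (0,1,y)
branch 2 step 1: rule r5; match: 0->0, 1->1; deleted nodes (none); deleted edges (0,1,y2); added nodes (none); added edges (0,1,y3); result: nodes: 0:z, 1:z edges: (0,1,y3)
branch 2 step 2: rule r4; match: 0->0, 1->1; deleted nodes (none); deleted edges (0,1,y3); added nodes (none); added edges (0,1,y); result: nodes: 0:z, 1:z edges: (0,1,y)
common:
nodes: 0:z, 1:z
edges: (0,1,y)


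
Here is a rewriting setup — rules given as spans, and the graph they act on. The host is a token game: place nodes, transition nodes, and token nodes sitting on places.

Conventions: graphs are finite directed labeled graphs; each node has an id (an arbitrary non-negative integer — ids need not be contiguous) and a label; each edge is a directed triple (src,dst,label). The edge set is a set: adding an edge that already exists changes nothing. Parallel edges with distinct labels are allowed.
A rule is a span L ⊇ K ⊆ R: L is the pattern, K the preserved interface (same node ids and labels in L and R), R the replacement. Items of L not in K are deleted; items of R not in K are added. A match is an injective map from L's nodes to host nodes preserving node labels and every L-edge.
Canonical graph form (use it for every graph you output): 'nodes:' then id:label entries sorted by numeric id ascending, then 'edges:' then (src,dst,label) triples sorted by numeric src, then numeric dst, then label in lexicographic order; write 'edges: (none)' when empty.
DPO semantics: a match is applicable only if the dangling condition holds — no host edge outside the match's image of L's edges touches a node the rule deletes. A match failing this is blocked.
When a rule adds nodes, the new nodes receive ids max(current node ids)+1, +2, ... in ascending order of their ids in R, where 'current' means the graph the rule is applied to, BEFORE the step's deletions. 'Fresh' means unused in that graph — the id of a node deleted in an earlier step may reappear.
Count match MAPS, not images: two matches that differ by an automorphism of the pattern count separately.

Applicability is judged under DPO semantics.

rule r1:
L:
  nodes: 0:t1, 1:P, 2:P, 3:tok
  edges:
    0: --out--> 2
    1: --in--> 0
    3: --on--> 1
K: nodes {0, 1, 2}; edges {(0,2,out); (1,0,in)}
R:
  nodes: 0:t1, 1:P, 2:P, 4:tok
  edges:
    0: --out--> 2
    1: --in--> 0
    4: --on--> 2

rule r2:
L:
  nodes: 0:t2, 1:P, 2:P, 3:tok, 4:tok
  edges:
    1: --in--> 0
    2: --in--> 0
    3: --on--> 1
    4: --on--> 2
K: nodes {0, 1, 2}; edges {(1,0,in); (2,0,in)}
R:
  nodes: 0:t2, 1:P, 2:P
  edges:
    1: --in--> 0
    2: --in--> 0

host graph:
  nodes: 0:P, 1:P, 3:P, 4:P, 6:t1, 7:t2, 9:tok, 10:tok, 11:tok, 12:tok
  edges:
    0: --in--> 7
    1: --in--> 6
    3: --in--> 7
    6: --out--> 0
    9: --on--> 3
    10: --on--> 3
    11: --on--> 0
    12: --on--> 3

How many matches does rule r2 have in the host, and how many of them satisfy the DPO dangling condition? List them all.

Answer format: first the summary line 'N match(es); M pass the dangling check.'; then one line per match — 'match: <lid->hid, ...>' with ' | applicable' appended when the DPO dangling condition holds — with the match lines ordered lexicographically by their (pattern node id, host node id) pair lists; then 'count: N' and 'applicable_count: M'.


6 match(es); 6 pass the dangling check.
match: 0->7, 1->0, 2->3, 3->11, 4->9 | applicable
match: 0->7, 1->0, 2->3, 3->11, 4->10 | applicable
match: 0->7, 1->0, 2->3, 3->11, 4->12 | applicable
match: 0->7, 1->3, 2->0, 3->9, 4->11 | applicable
match: 0->7, 1->3, 2->0, 3->10, 4->11 | applicable
match: 0->7, 1->3, 2->0, 3->12, 4->11 | applicable
count: 6
applicable_count: 6


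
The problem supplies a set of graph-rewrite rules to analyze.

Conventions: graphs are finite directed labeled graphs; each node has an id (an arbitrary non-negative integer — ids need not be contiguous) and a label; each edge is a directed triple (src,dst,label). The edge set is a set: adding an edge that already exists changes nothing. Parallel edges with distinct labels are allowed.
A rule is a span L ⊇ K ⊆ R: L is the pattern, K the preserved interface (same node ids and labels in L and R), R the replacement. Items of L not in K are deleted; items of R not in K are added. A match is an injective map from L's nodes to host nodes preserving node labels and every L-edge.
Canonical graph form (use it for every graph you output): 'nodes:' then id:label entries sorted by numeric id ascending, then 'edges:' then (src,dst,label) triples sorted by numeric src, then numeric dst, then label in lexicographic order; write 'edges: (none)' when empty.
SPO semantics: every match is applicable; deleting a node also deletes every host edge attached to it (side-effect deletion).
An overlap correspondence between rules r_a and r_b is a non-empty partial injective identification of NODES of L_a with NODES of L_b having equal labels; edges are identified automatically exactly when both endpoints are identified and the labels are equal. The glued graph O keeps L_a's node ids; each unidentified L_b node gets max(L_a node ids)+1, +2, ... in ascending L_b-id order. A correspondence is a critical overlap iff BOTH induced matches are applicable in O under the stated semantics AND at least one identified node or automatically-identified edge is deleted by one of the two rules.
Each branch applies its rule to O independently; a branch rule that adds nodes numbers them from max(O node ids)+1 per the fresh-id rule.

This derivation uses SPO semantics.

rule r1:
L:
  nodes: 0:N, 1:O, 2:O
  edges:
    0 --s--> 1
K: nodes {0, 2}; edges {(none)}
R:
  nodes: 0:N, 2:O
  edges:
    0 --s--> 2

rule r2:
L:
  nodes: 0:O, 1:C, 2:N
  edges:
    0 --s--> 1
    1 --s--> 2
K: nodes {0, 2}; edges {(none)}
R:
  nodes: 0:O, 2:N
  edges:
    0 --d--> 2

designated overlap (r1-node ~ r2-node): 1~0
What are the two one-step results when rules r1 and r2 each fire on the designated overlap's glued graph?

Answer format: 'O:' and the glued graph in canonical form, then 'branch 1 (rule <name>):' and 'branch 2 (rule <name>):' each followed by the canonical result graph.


O:
nodes: 0:N, 1:O, 2:O, 3:C, 4:N
edges: (0,1,s); (1,3,s); (3,4,s)
branch 1 (rule r1):
nodes: 0:N, 2:O, 3:C, 4:N
edges: (0,2,s); (3,4,s)
branch 2 (rule r2):
nodes: 0:N, 1:O, 2:O, 4:N
edges: (0,1,s); (1,4,d)


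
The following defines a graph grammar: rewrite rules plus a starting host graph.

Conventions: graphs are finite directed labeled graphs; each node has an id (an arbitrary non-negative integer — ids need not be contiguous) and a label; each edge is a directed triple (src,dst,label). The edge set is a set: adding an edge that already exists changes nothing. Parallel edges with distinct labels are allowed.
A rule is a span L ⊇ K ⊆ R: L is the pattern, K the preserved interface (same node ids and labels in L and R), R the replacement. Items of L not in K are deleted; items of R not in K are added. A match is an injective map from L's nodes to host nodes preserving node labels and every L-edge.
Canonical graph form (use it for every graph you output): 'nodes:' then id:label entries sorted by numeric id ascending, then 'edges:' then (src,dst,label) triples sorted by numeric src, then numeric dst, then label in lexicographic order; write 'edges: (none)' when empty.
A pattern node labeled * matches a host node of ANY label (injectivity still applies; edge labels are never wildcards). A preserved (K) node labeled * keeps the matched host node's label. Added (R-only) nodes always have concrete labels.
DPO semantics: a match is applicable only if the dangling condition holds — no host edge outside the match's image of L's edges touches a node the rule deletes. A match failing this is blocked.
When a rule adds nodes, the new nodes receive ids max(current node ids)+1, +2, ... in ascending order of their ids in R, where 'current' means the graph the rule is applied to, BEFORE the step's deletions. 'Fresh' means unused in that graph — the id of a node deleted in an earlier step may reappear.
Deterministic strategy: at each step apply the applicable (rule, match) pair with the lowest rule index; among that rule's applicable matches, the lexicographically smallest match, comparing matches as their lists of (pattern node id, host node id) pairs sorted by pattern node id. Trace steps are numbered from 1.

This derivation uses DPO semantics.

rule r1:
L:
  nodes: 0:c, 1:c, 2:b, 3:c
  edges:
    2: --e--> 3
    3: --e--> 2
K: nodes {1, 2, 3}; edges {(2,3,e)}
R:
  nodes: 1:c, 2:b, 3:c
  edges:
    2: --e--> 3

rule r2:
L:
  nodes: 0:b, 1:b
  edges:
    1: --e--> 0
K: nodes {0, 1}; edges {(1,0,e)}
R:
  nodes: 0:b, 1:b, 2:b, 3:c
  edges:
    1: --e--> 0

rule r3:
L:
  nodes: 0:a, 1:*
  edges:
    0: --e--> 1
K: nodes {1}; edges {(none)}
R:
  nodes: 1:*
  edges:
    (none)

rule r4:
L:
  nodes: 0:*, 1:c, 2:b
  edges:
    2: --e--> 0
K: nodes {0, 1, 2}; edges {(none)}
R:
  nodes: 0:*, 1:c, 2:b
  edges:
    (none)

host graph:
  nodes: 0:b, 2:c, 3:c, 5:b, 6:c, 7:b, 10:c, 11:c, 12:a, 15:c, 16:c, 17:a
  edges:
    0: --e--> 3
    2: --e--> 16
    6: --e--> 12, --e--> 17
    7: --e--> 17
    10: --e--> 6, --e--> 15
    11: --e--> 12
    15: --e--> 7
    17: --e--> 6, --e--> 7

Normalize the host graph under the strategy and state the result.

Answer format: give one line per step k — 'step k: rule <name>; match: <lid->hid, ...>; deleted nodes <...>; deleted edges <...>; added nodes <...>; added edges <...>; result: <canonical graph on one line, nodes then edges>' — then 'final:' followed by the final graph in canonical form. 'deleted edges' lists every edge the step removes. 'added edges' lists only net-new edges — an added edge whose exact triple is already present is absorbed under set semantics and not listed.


step 1: rule r4; match: 0->3, 1->2, 2->0; deleted nodes (none); deleted edges (0,3,e); added nodes (none); added edges (none); result: nodes: 0:b, 2:c, 3:c, 5:b, 6:c, 7:b, 10:c, 11:c, 12:a, 15:c, 16:c, 17:a edges: (2,16,e); (6,12,e); (6,17,e); (7,17,e); (10,6,e); (10,15,e); (11,12,e); (15,7,e); (17,6,e); (17,7,e)
step 2: rule r4; match: 0->17, 1->2, 2->7; deleted nodes (none); deleted edges (7,17,e); added nodes (none); added edges (none); result: nodes: 0:b, 2:c, 3:c, 5:b, 6:c, 7:b, 10:c, 11:c, 12:a, 15:c, 16:c, 17:a edges: (2,16,e); (6,12,e); (6,17,e); (10,6,e); (10,15,e); (11,12,e); (15,7,e); (17,6,e); (17,7,e)
final:
nodes: 0:b, 2:c, 3:c, 5:b, 6:c, 7:b, 10:c, 11:c, 12:a, 15:c, 16:c, 17:a
edges: (2,16,e); (6,12,e); (6,17,e); (10,6,e); (10,15,e); (11,12,e); (15,7,e); (17,6,e); (17,7,e)


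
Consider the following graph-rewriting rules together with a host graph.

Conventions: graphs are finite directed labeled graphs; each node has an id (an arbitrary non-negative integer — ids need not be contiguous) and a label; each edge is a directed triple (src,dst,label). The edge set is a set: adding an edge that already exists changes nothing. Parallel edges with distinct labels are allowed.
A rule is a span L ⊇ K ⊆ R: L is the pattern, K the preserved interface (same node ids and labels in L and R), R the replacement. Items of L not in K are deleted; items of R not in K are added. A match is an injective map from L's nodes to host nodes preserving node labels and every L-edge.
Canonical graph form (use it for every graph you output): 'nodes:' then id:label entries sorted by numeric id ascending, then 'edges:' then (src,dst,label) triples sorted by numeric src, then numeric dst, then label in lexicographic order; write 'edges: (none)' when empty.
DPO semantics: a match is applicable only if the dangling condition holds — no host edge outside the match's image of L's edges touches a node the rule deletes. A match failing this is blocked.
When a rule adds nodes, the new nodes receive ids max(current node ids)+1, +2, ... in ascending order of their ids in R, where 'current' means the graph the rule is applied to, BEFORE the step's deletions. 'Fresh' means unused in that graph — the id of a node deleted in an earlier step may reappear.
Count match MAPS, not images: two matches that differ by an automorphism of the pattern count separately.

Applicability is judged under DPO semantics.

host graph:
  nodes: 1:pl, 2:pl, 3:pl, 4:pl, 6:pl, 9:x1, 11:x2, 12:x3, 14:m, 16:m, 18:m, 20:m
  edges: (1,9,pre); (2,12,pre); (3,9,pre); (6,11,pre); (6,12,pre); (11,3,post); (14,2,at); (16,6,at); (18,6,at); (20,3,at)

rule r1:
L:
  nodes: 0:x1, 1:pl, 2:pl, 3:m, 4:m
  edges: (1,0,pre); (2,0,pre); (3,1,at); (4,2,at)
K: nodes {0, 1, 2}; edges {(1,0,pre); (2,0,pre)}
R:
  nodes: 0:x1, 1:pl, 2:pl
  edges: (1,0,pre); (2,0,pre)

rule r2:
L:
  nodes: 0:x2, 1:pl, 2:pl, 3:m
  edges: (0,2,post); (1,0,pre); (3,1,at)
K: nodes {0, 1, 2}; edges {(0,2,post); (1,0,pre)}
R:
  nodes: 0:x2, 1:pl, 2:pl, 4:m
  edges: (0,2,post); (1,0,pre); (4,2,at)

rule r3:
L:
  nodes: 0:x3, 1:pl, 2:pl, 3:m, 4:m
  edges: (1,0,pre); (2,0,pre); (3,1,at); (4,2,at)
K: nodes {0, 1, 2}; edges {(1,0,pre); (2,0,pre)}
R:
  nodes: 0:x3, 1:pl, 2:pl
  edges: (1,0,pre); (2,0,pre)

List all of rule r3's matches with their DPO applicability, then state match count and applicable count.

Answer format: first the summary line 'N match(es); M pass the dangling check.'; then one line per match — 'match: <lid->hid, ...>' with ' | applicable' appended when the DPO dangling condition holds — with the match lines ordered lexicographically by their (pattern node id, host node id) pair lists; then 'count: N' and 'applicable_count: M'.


4 match(es); 4 pass the dangling check.
match: 0->12, 1->2, 2->6, 3->14, 4->16 | applicable
match: 0->12, 1->2, 2->6, 3->14, 4->18 | applicable
match: 0->12, 1->6, 2->2, 3->16, 4->14 | applicable
match: 0->12, 1->6, 2->2, 3->18, 4->14 | applicable
count: 4
applicable_count: 4


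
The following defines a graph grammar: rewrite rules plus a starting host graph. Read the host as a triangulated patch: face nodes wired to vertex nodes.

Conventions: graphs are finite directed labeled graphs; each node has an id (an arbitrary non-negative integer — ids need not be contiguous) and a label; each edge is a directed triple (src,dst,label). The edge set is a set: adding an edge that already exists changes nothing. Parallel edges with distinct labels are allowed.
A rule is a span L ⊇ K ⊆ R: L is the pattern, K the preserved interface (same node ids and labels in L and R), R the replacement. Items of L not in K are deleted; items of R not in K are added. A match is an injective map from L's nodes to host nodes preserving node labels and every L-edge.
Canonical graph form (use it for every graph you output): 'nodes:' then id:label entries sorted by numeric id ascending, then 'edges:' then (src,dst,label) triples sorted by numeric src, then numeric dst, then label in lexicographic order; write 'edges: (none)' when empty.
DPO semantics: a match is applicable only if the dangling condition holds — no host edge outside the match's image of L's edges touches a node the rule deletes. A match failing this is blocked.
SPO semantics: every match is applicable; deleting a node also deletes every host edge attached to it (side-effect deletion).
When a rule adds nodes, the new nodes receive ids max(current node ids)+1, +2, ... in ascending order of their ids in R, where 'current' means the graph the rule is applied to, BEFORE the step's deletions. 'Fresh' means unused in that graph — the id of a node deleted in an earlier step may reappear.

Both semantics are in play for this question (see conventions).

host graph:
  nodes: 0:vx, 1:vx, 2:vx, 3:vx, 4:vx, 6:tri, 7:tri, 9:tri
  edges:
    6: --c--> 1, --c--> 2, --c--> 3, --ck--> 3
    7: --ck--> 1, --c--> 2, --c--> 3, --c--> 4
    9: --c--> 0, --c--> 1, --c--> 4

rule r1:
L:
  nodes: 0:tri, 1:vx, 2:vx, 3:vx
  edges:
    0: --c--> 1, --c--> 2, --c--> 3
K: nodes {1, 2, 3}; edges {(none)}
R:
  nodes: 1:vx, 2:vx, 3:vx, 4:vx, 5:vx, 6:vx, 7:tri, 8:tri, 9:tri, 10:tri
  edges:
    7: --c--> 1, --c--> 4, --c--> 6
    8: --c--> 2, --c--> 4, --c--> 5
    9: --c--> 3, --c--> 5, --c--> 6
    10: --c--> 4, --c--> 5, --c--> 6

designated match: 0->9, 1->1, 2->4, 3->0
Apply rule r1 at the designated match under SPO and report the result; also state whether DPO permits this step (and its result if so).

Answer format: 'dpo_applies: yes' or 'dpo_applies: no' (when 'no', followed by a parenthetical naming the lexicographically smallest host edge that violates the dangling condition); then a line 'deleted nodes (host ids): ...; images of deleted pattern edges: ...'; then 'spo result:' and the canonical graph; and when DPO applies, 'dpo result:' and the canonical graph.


dpo_applies: yes
deleted nodes (host ids): 9; images of deleted pattern edges: (9,0,c); (9,1,c); (9,4,c)
spo result:
nodes: 0:vx, 1:vx, 2:vx, 3:vx, 4:vx, 6:tri, 7:tri, 10:vx, 11:vx, 12:vx, 13:tri, 14:tri, 15:tri, 16:tri
edges: (6,1,c); (6,2,c); (6,3,c); (6,3,ck); (7,1,ck); (7,2,c); (7,3,c); (7,4,c); (13,1,c); (13,10,c); (13,12,c); (14,4,c); (14,10,c); (14,11,c); (15,0,c); (15,11,c); (15,12,c); (16,10,c); (16,11,c); (16,12,c)
dpo result:
nodes: 0:vx, 1:vx, 2:vx, 3:vx, 4:vx, 6:tri, 7:tri, 10:vx, 11:vx, 12:vx, 13:tri, 14:tri, 15:tri, 16:tri
edges: (6,1,c); (6,2,c); (6,3,c); (6,3,ck); (7,1,ck); (7,2,c); (7,3,c); (7,4,c); (13,1,c); (13,10,c); (13,12,c); (14,4,c); (14,10,c); (14,11,c); (15,0,c); (15,11,c); (15,12,c); (16,10,c); (16,11,c); (16,12,c)


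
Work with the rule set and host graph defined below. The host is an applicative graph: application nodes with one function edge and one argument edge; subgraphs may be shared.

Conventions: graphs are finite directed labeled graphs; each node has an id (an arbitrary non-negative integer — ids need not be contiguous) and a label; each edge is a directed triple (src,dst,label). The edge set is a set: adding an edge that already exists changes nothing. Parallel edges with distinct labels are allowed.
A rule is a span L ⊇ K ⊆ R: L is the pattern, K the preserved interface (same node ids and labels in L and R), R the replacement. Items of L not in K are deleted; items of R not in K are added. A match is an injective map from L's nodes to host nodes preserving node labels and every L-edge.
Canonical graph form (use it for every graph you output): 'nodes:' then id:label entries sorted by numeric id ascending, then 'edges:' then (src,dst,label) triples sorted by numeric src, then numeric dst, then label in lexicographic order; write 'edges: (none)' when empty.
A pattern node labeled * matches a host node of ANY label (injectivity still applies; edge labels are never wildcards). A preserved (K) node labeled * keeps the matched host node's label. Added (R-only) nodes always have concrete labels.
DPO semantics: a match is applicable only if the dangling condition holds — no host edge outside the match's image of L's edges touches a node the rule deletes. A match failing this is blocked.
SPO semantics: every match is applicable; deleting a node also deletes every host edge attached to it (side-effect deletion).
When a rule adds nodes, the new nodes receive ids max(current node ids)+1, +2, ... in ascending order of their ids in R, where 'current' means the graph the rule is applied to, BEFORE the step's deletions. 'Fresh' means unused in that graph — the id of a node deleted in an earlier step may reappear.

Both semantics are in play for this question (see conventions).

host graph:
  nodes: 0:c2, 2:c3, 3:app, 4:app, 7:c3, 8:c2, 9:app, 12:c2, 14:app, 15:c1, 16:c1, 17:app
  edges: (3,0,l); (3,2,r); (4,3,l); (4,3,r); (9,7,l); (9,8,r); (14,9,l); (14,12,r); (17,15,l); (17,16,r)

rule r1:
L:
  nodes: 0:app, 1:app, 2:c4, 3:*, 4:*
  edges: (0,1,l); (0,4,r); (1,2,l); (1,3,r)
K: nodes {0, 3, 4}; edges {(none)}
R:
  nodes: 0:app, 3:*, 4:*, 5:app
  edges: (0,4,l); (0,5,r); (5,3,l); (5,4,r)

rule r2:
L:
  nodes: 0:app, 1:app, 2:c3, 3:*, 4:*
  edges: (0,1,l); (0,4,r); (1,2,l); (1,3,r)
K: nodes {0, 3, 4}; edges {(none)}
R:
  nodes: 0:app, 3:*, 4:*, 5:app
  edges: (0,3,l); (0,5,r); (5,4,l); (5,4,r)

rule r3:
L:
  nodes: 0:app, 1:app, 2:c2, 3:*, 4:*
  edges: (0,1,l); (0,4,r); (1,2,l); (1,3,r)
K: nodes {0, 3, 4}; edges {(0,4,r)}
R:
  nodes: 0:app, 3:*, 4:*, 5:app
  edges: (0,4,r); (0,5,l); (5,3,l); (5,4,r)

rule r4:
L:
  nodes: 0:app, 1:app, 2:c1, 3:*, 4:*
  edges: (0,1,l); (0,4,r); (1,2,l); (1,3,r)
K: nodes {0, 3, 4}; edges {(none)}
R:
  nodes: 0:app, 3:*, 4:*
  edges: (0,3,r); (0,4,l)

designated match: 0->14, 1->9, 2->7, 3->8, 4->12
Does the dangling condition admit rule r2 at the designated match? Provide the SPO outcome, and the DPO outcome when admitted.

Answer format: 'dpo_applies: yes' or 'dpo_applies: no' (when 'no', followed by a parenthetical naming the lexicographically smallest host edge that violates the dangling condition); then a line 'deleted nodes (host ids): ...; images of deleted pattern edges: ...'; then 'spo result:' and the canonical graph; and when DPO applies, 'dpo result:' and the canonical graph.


dpo_applies: yes
deleted nodes (host ids): 7, 9; images of deleted pattern edges: (9,7,l); (9,8,r); (14,9,l); (14,12,r)
spo result:
nodes: 0:c2, 2:c3, 3:app, 4:app, 8:c2, 12:c2, 14:app, 15:c1, 16:c1, 17:app, 18:app
edges: (3,0,l); (3,2,r); (4,3,l); (4,3,r); (14,8,l); (14,18,r); (17,15,l); (17,16,r); (18,12,l); (18,12,r)
dpo result:
nodes: 0:c2, 2:c3, 3:app, 4:app, 8:c2, 12:c2, 14:app, 15:c1, 16:c1, 17:app, 18:app
edges: (3,0,l); (3,2,r); (4,3,l); (4,3,r); (14,8,l); (14,18,r); (17,15,l); (17,16,r); (18,12,l); (18,12,r)


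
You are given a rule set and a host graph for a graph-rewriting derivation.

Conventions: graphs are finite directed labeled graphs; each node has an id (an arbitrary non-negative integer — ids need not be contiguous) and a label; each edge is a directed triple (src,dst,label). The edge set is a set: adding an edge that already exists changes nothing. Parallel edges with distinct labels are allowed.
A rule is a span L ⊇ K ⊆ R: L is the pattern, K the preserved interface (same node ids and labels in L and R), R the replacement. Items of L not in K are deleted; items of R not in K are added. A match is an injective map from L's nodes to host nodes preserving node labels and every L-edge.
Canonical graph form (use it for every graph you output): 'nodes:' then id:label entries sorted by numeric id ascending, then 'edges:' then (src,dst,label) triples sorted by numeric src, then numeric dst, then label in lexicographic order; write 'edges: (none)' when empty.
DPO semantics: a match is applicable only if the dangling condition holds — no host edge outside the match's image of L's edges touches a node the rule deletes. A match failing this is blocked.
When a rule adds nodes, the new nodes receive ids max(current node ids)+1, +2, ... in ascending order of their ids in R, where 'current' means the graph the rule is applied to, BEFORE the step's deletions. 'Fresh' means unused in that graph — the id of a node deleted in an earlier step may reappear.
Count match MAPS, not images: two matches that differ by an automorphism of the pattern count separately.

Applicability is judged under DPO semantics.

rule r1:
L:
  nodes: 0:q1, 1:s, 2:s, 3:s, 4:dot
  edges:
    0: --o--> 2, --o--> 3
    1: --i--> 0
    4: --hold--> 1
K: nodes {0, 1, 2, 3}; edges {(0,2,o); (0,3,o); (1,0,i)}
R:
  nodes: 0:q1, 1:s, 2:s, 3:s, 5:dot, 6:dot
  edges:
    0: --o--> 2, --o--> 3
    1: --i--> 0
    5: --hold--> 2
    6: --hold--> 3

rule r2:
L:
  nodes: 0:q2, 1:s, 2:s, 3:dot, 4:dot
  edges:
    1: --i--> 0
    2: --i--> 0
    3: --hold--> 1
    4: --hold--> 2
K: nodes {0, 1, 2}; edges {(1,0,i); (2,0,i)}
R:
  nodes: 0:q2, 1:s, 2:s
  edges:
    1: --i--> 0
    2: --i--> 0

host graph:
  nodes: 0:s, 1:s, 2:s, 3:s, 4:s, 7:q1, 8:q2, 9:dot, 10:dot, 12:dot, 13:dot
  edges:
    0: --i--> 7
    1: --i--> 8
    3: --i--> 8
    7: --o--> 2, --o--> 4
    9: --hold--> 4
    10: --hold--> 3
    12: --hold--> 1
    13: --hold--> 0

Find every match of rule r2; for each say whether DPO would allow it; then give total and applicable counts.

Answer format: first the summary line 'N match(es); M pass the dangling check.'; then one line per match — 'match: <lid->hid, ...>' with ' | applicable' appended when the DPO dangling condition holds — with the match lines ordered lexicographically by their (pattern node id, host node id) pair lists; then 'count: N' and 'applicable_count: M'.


2 match(es); 2 pass the dangling check.
match: 0->8, 1->1, 2->3, 3->12, 4->10 | applicable
match: 0->8, 1->3, 2->1, 3->10, 4->12 | applicable
count: 2
applicable_count: 2


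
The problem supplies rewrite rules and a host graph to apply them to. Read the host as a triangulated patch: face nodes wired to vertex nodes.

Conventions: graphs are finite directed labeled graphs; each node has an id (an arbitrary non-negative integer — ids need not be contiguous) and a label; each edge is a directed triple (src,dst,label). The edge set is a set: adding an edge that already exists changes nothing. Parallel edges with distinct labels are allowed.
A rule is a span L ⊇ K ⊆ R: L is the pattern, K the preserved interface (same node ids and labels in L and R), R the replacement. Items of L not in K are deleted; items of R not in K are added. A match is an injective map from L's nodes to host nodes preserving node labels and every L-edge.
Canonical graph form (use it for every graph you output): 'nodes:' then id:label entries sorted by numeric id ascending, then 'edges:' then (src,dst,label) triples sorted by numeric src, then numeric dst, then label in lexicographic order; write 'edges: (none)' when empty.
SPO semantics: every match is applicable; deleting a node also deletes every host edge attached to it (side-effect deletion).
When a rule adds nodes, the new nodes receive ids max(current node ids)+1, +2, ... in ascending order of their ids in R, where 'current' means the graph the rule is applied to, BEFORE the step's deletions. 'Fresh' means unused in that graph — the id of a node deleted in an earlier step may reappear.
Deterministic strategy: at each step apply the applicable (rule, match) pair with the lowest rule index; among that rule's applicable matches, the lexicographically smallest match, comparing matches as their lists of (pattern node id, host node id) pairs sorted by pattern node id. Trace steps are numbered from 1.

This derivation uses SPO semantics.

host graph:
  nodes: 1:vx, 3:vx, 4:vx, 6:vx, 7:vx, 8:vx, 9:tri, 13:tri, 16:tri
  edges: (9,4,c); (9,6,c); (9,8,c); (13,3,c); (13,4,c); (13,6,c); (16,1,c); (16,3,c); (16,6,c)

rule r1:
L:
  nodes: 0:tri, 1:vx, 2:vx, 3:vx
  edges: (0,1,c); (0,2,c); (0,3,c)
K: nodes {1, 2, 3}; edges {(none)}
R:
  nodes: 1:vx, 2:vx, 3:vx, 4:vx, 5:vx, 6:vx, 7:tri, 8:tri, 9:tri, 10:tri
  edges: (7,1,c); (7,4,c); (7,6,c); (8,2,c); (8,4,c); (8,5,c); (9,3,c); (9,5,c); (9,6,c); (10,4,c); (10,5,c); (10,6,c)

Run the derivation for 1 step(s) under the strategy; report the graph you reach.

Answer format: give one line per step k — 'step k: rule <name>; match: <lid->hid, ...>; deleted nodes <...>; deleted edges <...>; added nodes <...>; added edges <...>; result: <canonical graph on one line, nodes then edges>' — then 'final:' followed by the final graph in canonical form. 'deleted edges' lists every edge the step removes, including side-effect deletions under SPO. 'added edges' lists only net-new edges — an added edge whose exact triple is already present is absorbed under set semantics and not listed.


step 1: rule r1; match: 0->9, 1->4, 2->6, 3->8; deleted nodes 9; deleted edges (9,4,c); (9,6,c); (9,8,c); added nodes 17, 18, 19, 20, 21, 22, 23; added edges (20,4,c); (20,17,c); (20,19,c); (21,6,c); (21,17,c); (21,18,c); (22,8,c); (22,18,c); (22,19,c); (23,17,c); (23,18,c); (23,19,c); result: nodes: 1:vx, 3:vx, 4:vx, 6:vx, 7:vx, 8:vx, 13:tri, 16:tri, 17:vx, 18:vx, 19:vx, 20:tri, 21:tri, 22:tri, 23:tri edges: (13,3,c); (13,4,c); (13,6,c); (16,1,c); (16,3,c); (16,6,c); (20,4,c); (20,17,c); (20,19,c); (21,6,c); (21,17,c); (21,18,c); (22,8,c); (22,18,c); (22,19,c); (23,17,c); (23,18,c); (23,19,c)
final:
nodes: 1:vx, 3:vx, 4:vx, 6:vx, 7:vx, 8:vx, 13:tri, 16:tri, 17:vx, 18:vx, 19:vx, 20:tri, 21:tri, 22:tri, 23:tri
edges: (13,3,c); (13,4,c); (13,6,c); (16,1,c); (16,3,c); (16,6,c); (20,4,c); (20,17,c); (20,19,c); (21,6,c); (21,17,c); (21,18,c); (22,8,c); (22,18,c); (22,19,c); (23,17,c); (23,18,c); (23,19,c)


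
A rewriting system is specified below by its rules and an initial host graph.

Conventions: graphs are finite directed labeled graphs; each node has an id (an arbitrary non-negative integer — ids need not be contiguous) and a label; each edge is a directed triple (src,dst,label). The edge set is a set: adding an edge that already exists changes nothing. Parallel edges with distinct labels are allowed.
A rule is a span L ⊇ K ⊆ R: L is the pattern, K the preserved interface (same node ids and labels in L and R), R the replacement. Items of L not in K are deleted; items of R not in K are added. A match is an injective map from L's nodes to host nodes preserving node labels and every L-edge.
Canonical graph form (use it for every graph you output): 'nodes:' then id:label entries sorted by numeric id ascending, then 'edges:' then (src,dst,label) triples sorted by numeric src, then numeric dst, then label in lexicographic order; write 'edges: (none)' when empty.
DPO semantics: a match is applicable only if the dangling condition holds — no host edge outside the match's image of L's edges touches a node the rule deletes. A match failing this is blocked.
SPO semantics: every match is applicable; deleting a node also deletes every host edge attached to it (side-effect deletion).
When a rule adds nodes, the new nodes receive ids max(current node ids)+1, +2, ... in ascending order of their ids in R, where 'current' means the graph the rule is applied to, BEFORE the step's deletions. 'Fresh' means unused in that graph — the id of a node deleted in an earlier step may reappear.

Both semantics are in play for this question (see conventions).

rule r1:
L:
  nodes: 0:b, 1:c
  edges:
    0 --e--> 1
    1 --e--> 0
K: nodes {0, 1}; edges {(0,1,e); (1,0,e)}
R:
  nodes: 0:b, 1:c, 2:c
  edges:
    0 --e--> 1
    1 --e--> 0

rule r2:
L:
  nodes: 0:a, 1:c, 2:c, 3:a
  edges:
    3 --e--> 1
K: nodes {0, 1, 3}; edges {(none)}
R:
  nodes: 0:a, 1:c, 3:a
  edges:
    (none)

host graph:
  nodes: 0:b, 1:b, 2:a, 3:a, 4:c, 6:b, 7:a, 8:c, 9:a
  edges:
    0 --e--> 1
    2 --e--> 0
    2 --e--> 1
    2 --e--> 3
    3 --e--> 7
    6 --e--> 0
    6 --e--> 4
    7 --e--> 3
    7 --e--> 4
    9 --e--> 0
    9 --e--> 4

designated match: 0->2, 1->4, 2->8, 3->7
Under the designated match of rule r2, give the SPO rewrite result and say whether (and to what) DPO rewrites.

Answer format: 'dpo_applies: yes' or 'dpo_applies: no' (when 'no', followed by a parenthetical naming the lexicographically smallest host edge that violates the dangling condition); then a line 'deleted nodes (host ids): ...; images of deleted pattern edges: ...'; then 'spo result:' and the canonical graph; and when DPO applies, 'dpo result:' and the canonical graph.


dpo_applies: yes
deleted nodes (host ids): 8; images of deleted pattern edges: (7,4,e)
spo result:
nodes: 0:b, 1:b, 2:a, 3:a, 4:c, 6:b, 7:a, 9:a
edges: (0,1,e); (2,0,e); (2,1,e); (2,3,e); (3,7,e); (6,0,e); (6,4,e); (7,3,e); (9,0,e); (9,4,e)
dpo result:
nodes: 0:b, 1:b, 2:a, 3:a, 4:c, 6:b, 7:a, 9:a
edges: (0,1,e); (2,0,e); (2,1,e); (2,3,e); (3,7,e); (6,0,e); (6,4,e); (7,3,e); (9,0,e); (9,4,e)
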